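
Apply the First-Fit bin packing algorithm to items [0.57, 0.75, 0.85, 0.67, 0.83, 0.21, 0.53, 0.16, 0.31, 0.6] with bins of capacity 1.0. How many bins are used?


Place items sequentially using First-Fit:
  Item 0.57 -> new Bin 1
  Item 0.75 -> new Bin 2
  Item 0.85 -> new Bin 3
  Item 0.67 -> new Bin 4
  Item 0.83 -> new Bin 5
  Item 0.21 -> Bin 1 (now 0.78)
  Item 0.53 -> new Bin 6
  Item 0.16 -> Bin 1 (now 0.94)
  Item 0.31 -> Bin 4 (now 0.98)
  Item 0.6 -> new Bin 7
Total bins used = 7

7


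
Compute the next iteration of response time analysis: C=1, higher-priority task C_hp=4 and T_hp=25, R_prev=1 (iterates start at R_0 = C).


R_next = C + ceil(R_prev / T_hp) * C_hp
ceil(1 / 25) = ceil(0.04) = 1
Interference = 1 * 4 = 4
R_next = 1 + 4 = 5

5


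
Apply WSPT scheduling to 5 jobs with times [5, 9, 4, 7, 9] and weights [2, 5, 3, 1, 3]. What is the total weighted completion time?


Compute p/w ratios and sort ascending (WSPT): [(4, 3), (9, 5), (5, 2), (9, 3), (7, 1)]
Compute weighted completion times:
  Job (p=4,w=3): C=4, w*C=3*4=12
  Job (p=9,w=5): C=13, w*C=5*13=65
  Job (p=5,w=2): C=18, w*C=2*18=36
  Job (p=9,w=3): C=27, w*C=3*27=81
  Job (p=7,w=1): C=34, w*C=1*34=34
Total weighted completion time = 228

228


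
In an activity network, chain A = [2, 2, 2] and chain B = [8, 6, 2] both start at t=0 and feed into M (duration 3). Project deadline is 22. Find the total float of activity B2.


Forward pass: ES(B2) = sum of predecessors on chain B = 8
EF = ES + duration = 8 + 6 = 14
Backward pass: LF(M) = deadline = 22; LS(M) = 22 - 3 = 19
LF(B2) = LS(M) - sum(successors on chain B) = 19 - 2 = 17
LS = LF - duration = 17 - 6 = 11
Total float = LS - ES = 11 - 8 = 3

3


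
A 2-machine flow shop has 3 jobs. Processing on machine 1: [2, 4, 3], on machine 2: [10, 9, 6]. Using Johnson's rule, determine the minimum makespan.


Apply Johnson's rule:
  Group 1 (a <= b): [(1, 2, 10), (3, 3, 6), (2, 4, 9)]
  Group 2 (a > b): []
Optimal job order: [1, 3, 2]
Schedule:
  Job 1: M1 done at 2, M2 done at 12
  Job 3: M1 done at 5, M2 done at 18
  Job 2: M1 done at 9, M2 done at 27
Makespan = 27

27


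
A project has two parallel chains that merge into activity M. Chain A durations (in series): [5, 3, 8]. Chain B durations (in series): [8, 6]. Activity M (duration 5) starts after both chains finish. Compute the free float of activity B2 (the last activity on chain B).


ES(B2) = sum of predecessors on chain B = 8
EF(B2) = ES + duration = 8 + 6 = 14
Successor of B2 is M. ES(M) = max(sum(A), sum(B)) = max(16, 14) = 16
Free float = ES(successor) - EF(current) = 16 - 14 = 2

2


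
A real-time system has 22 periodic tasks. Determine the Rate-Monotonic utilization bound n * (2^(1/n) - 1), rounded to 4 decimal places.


Compute 2^(1/22) = 1.0320082797
Subtract 1: 1.0320082797 - 1 = 0.0320082797
Multiply by n: 22 * 0.0320082797 = 0.7041821534
Round to 4 dp: 0.7042

0.7042


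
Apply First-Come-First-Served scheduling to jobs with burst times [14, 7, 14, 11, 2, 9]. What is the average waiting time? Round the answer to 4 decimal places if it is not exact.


FCFS order (as given): [14, 7, 14, 11, 2, 9]
Waiting times:
  Job 1: wait = 0
  Job 2: wait = 14
  Job 3: wait = 21
  Job 4: wait = 35
  Job 5: wait = 46
  Job 6: wait = 48
Sum of waiting times = 164
Average waiting time = 164/6 = 27.3333

27.3333


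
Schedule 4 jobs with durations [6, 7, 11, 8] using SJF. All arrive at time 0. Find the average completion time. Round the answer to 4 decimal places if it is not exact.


SJF order (ascending): [6, 7, 8, 11]
Completion times:
  Job 1: burst=6, C=6
  Job 2: burst=7, C=13
  Job 3: burst=8, C=21
  Job 4: burst=11, C=32
Average completion = 72/4 = 18.0

18.0


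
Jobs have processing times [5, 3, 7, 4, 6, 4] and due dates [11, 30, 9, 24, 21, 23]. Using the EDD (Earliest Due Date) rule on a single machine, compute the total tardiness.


Sort by due date (EDD order): [(7, 9), (5, 11), (6, 21), (4, 23), (4, 24), (3, 30)]
Compute completion times and tardiness:
  Job 1: p=7, d=9, C=7, tardiness=max(0,7-9)=0
  Job 2: p=5, d=11, C=12, tardiness=max(0,12-11)=1
  Job 3: p=6, d=21, C=18, tardiness=max(0,18-21)=0
  Job 4: p=4, d=23, C=22, tardiness=max(0,22-23)=0
  Job 5: p=4, d=24, C=26, tardiness=max(0,26-24)=2
  Job 6: p=3, d=30, C=29, tardiness=max(0,29-30)=0
Total tardiness = 3

3


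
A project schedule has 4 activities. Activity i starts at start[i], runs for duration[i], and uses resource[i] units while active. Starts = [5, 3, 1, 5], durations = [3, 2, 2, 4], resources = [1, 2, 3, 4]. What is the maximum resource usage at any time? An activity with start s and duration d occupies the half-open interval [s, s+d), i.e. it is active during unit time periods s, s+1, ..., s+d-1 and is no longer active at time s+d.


Each activity i is active on [start_i, start_i + duration_i).
Compute total resource usage per time slot:
  t=0: active resources = [], total = 0
  t=1: active resources = [3], total = 3
  t=2: active resources = [3], total = 3
  t=3: active resources = [2], total = 2
  t=4: active resources = [2], total = 2
  t=5: active resources = [1, 4], total = 5
  t=6: active resources = [1, 4], total = 5
  t=7: active resources = [1, 4], total = 5
  t=8: active resources = [4], total = 4
Peak resource demand = 5

5


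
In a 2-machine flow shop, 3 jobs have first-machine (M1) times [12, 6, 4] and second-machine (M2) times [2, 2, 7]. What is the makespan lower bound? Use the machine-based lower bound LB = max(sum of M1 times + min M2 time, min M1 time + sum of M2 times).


LB1 = sum(M1 times) + min(M2 times) = 22 + 2 = 24
LB2 = min(M1 times) + sum(M2 times) = 4 + 11 = 15
Lower bound = max(LB1, LB2) = max(24, 15) = 24

24


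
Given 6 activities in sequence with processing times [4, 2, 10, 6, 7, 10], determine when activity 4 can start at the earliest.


Activity 4 starts after activities 1 through 3 complete.
Predecessor durations: [4, 2, 10]
ES = 4 + 2 + 10 = 16

16


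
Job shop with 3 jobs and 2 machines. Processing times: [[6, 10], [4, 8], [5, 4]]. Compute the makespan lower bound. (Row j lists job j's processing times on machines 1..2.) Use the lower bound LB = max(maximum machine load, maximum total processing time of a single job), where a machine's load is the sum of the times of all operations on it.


Machine loads:
  Machine 1: 6 + 4 + 5 = 15
  Machine 2: 10 + 8 + 4 = 22
Max machine load = 22
Job totals:
  Job 1: 16
  Job 2: 12
  Job 3: 9
Max job total = 16
Lower bound = max(22, 16) = 22

22


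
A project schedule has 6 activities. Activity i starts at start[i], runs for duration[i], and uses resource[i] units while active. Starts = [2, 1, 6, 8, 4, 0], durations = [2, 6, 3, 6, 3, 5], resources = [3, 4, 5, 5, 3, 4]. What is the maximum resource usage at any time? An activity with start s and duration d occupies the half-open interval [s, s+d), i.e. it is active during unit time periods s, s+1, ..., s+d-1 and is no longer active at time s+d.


Each activity i is active on [start_i, start_i + duration_i).
Compute total resource usage per time slot:
  t=0: active resources = [4], total = 4
  t=1: active resources = [4, 4], total = 8
  t=2: active resources = [3, 4, 4], total = 11
  t=3: active resources = [3, 4, 4], total = 11
  t=4: active resources = [4, 3, 4], total = 11
  t=5: active resources = [4, 3], total = 7
  t=6: active resources = [4, 5, 3], total = 12
  t=7: active resources = [5], total = 5
  t=8: active resources = [5, 5], total = 10
  t=9: active resources = [5], total = 5
  t=10: active resources = [5], total = 5
  t=11: active resources = [5], total = 5
  t=12: active resources = [5], total = 5
  t=13: active resources = [5], total = 5
Peak resource demand = 12

12


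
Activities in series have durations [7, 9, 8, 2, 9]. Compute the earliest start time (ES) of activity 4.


Activity 4 starts after activities 1 through 3 complete.
Predecessor durations: [7, 9, 8]
ES = 7 + 9 + 8 = 24

24


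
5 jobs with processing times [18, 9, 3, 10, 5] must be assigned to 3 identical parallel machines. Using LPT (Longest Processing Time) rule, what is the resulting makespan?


Sort jobs in decreasing order (LPT): [18, 10, 9, 5, 3]
Assign each job to the least loaded machine:
  Machine 1: jobs [18], load = 18
  Machine 2: jobs [10, 3], load = 13
  Machine 3: jobs [9, 5], load = 14
Makespan = max load = 18

18


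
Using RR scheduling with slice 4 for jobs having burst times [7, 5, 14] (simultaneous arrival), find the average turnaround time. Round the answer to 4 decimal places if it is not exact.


Time quantum = 4
Execution trace:
  J1 runs 4 units, time = 4
  J2 runs 4 units, time = 8
  J3 runs 4 units, time = 12
  J1 runs 3 units, time = 15
  J2 runs 1 units, time = 16
  J3 runs 4 units, time = 20
  J3 runs 4 units, time = 24
  J3 runs 2 units, time = 26
Finish times: [15, 16, 26]
Average turnaround = 57/3 = 19.0

19.0


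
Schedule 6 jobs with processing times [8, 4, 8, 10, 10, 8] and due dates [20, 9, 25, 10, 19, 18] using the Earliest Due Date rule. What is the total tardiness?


Sort by due date (EDD order): [(4, 9), (10, 10), (8, 18), (10, 19), (8, 20), (8, 25)]
Compute completion times and tardiness:
  Job 1: p=4, d=9, C=4, tardiness=max(0,4-9)=0
  Job 2: p=10, d=10, C=14, tardiness=max(0,14-10)=4
  Job 3: p=8, d=18, C=22, tardiness=max(0,22-18)=4
  Job 4: p=10, d=19, C=32, tardiness=max(0,32-19)=13
  Job 5: p=8, d=20, C=40, tardiness=max(0,40-20)=20
  Job 6: p=8, d=25, C=48, tardiness=max(0,48-25)=23
Total tardiness = 64

64


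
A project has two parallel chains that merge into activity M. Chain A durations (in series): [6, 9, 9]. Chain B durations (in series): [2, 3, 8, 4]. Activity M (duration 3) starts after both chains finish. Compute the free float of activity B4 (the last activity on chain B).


ES(B4) = sum of predecessors on chain B = 13
EF(B4) = ES + duration = 13 + 4 = 17
Successor of B4 is M. ES(M) = max(sum(A), sum(B)) = max(24, 17) = 24
Free float = ES(successor) - EF(current) = 24 - 17 = 7

7


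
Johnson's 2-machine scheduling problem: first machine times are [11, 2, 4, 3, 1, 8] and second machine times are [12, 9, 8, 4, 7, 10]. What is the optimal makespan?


Apply Johnson's rule:
  Group 1 (a <= b): [(5, 1, 7), (2, 2, 9), (4, 3, 4), (3, 4, 8), (6, 8, 10), (1, 11, 12)]
  Group 2 (a > b): []
Optimal job order: [5, 2, 4, 3, 6, 1]
Schedule:
  Job 5: M1 done at 1, M2 done at 8
  Job 2: M1 done at 3, M2 done at 17
  Job 4: M1 done at 6, M2 done at 21
  Job 3: M1 done at 10, M2 done at 29
  Job 6: M1 done at 18, M2 done at 39
  Job 1: M1 done at 29, M2 done at 51
Makespan = 51

51


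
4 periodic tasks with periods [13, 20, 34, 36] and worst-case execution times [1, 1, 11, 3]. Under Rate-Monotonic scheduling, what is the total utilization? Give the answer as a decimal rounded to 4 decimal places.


Compute individual utilizations (exact fractions):
  Task 1: C/T = 1/13 (approx. 0.0769)
  Task 2: C/T = 1/20 (approx. 0.05)
  Task 3: C/T = 11/34 (approx. 0.3235)
  Task 4: C/T = 3/36 = 1/12 (approx. 0.0833)
Total utilization U = 1/13 + 1/20 + 11/34 + 1/12 = 3539/6630
Rounded to 4 decimal places: U = 0.5338
RM (Liu & Layland) bound for 4 tasks = 0.756828; compare with U = 3539/6630 (approx. 0.533786)
U <= bound, so schedulable by RM sufficient condition.

0.5338


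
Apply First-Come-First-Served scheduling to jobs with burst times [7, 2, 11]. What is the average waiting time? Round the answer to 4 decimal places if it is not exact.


FCFS order (as given): [7, 2, 11]
Waiting times:
  Job 1: wait = 0
  Job 2: wait = 7
  Job 3: wait = 9
Sum of waiting times = 16
Average waiting time = 16/3 = 5.3333

5.3333


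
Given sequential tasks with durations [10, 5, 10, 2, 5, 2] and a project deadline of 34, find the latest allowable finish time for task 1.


LF(activity 1) = deadline - sum of successor durations
Successors: activities 2 through 6 with durations [5, 10, 2, 5, 2]
Sum of successor durations = 24
LF = 34 - 24 = 10

10


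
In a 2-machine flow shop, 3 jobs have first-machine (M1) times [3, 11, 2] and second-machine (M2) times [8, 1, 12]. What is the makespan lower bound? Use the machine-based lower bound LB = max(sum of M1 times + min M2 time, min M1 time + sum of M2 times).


LB1 = sum(M1 times) + min(M2 times) = 16 + 1 = 17
LB2 = min(M1 times) + sum(M2 times) = 2 + 21 = 23
Lower bound = max(LB1, LB2) = max(17, 23) = 23

23


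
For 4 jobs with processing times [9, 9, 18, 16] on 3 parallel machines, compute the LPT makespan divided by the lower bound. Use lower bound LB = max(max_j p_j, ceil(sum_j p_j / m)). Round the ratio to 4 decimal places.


LPT order: [18, 16, 9, 9]
Machine loads after assignment: [18, 16, 18]
LPT makespan = 18
Lower bound = max(max_job, ceil(total/3)) = max(18, 18) = 18
Ratio = 18 / 18 = 1.0

1.0


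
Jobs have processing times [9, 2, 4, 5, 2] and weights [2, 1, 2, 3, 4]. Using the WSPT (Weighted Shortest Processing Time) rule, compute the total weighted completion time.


Compute p/w ratios and sort ascending (WSPT): [(2, 4), (5, 3), (2, 1), (4, 2), (9, 2)]
Compute weighted completion times:
  Job (p=2,w=4): C=2, w*C=4*2=8
  Job (p=5,w=3): C=7, w*C=3*7=21
  Job (p=2,w=1): C=9, w*C=1*9=9
  Job (p=4,w=2): C=13, w*C=2*13=26
  Job (p=9,w=2): C=22, w*C=2*22=44
Total weighted completion time = 108

108


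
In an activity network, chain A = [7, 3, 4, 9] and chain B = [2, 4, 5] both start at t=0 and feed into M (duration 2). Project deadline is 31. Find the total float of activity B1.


Forward pass: ES(B1) = sum of predecessors on chain B = 0
EF = ES + duration = 0 + 2 = 2
Backward pass: LF(M) = deadline = 31; LS(M) = 31 - 2 = 29
LF(B1) = LS(M) - sum(successors on chain B) = 29 - 9 = 20
LS = LF - duration = 20 - 2 = 18
Total float = LS - ES = 18 - 0 = 18

18


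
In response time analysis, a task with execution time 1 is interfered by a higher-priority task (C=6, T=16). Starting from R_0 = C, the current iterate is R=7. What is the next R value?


R_next = C + ceil(R_prev / T_hp) * C_hp
ceil(7 / 16) = ceil(0.4375) = 1
Interference = 1 * 6 = 6
R_next = 1 + 6 = 7
R_next = R_prev, so the iteration has converged (response time = 7).

7


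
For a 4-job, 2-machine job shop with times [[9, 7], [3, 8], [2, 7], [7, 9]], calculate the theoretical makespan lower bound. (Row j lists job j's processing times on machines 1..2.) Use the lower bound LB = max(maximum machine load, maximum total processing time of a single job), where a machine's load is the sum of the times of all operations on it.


Machine loads:
  Machine 1: 9 + 3 + 2 + 7 = 21
  Machine 2: 7 + 8 + 7 + 9 = 31
Max machine load = 31
Job totals:
  Job 1: 16
  Job 2: 11
  Job 3: 9
  Job 4: 16
Max job total = 16
Lower bound = max(31, 16) = 31

31


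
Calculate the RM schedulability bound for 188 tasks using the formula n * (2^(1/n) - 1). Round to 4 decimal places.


Compute 2^(1/188) = 1.0036937583
Subtract 1: 1.0036937583 - 1 = 0.0036937583
Multiply by n: 188 * 0.0036937583 = 0.6944265604
Round to 4 dp: 0.6944

0.6944


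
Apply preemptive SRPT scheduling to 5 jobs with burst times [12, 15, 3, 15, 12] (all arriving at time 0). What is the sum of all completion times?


Since all jobs arrive at t=0, SRPT equals SPT ordering.
SPT order: [3, 12, 12, 15, 15]
Completion times:
  Job 1: p=3, C=3
  Job 2: p=12, C=15
  Job 3: p=12, C=27
  Job 4: p=15, C=42
  Job 5: p=15, C=57
Total completion time = 3 + 15 + 27 + 42 + 57 = 144

144


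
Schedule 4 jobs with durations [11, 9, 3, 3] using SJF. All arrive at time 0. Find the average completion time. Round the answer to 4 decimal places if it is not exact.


SJF order (ascending): [3, 3, 9, 11]
Completion times:
  Job 1: burst=3, C=3
  Job 2: burst=3, C=6
  Job 3: burst=9, C=15
  Job 4: burst=11, C=26
Average completion = 50/4 = 12.5

12.5


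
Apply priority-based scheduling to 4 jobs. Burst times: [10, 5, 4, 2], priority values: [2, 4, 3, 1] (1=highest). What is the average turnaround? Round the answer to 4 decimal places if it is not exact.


Sort by priority (ascending = highest first):
Order: [(1, 2), (2, 10), (3, 4), (4, 5)]
Completion times:
  Priority 1, burst=2, C=2
  Priority 2, burst=10, C=12
  Priority 3, burst=4, C=16
  Priority 4, burst=5, C=21
Average turnaround = 51/4 = 12.75

12.75


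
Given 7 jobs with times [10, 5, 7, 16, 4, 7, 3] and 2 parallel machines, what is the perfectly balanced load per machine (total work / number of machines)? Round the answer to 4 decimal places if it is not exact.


Total processing time = 10 + 5 + 7 + 16 + 4 + 7 + 3 = 52
Number of machines = 2
Ideal balanced load = 52 / 2 = 26.0

26.0


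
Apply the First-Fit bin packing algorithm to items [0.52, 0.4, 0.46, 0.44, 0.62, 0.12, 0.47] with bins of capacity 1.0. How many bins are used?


Place items sequentially using First-Fit:
  Item 0.52 -> new Bin 1
  Item 0.4 -> Bin 1 (now 0.92)
  Item 0.46 -> new Bin 2
  Item 0.44 -> Bin 2 (now 0.9)
  Item 0.62 -> new Bin 3
  Item 0.12 -> Bin 3 (now 0.74)
  Item 0.47 -> new Bin 4
Total bins used = 4

4


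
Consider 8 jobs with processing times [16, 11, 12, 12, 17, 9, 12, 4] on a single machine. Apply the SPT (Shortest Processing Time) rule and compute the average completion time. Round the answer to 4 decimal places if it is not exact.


Sort jobs by processing time (SPT order): [4, 9, 11, 12, 12, 12, 16, 17]
Compute completion times sequentially:
  Job 1: processing = 4, completes at 4
  Job 2: processing = 9, completes at 13
  Job 3: processing = 11, completes at 24
  Job 4: processing = 12, completes at 36
  Job 5: processing = 12, completes at 48
  Job 6: processing = 12, completes at 60
  Job 7: processing = 16, completes at 76
  Job 8: processing = 17, completes at 93
Sum of completion times = 354
Average completion time = 354/8 = 44.25

44.25


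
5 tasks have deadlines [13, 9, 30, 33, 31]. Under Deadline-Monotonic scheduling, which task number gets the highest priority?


Sort tasks by relative deadline (ascending):
  Task 2: deadline = 9
  Task 1: deadline = 13
  Task 3: deadline = 30
  Task 5: deadline = 31
  Task 4: deadline = 33
Priority order (highest first): [2, 1, 3, 5, 4]
Highest priority task = 2

2


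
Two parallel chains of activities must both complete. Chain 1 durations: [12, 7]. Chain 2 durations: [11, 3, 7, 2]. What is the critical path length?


Path A total = 12 + 7 = 19
Path B total = 11 + 3 + 7 + 2 = 23
Critical path = longest path = max(19, 23) = 23

23


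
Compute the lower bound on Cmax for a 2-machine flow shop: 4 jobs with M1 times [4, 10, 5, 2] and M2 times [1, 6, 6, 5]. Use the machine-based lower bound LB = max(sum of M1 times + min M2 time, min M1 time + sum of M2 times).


LB1 = sum(M1 times) + min(M2 times) = 21 + 1 = 22
LB2 = min(M1 times) + sum(M2 times) = 2 + 18 = 20
Lower bound = max(LB1, LB2) = max(22, 20) = 22

22


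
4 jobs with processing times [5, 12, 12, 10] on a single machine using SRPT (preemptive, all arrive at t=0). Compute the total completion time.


Since all jobs arrive at t=0, SRPT equals SPT ordering.
SPT order: [5, 10, 12, 12]
Completion times:
  Job 1: p=5, C=5
  Job 2: p=10, C=15
  Job 3: p=12, C=27
  Job 4: p=12, C=39
Total completion time = 5 + 15 + 27 + 39 = 86

86


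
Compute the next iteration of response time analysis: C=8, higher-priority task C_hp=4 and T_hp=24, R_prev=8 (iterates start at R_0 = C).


R_next = C + ceil(R_prev / T_hp) * C_hp
ceil(8 / 24) = ceil(0.3333) = 1
Interference = 1 * 4 = 4
R_next = 8 + 4 = 12

12


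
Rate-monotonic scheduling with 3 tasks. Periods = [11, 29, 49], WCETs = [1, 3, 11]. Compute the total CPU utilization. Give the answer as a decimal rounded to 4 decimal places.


Compute individual utilizations (exact fractions):
  Task 1: C/T = 1/11 (approx. 0.0909)
  Task 2: C/T = 3/29 (approx. 0.1034)
  Task 3: C/T = 11/49 (approx. 0.2245)
Total utilization U = 1/11 + 3/29 + 11/49 = 6547/15631
Rounded to 4 decimal places: U = 0.4188
RM (Liu & Layland) bound for 3 tasks = 0.779763; compare with U = 6547/15631 (approx. 0.418847)
U <= bound, so schedulable by RM sufficient condition.

0.4188


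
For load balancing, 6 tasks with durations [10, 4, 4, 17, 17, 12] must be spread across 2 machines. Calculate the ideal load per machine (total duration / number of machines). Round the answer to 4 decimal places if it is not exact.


Total processing time = 10 + 4 + 4 + 17 + 17 + 12 = 64
Number of machines = 2
Ideal balanced load = 64 / 2 = 32.0

32.0


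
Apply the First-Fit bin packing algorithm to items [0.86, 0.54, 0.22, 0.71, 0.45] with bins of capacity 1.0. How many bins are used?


Place items sequentially using First-Fit:
  Item 0.86 -> new Bin 1
  Item 0.54 -> new Bin 2
  Item 0.22 -> Bin 2 (now 0.76)
  Item 0.71 -> new Bin 3
  Item 0.45 -> new Bin 4
Total bins used = 4

4


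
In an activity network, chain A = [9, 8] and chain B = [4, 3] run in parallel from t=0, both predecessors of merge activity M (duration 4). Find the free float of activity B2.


ES(B2) = sum of predecessors on chain B = 4
EF(B2) = ES + duration = 4 + 3 = 7
Successor of B2 is M. ES(M) = max(sum(A), sum(B)) = max(17, 7) = 17
Free float = ES(successor) - EF(current) = 17 - 7 = 10

10


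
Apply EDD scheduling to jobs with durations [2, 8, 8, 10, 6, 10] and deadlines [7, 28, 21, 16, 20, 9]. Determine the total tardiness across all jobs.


Sort by due date (EDD order): [(2, 7), (10, 9), (10, 16), (6, 20), (8, 21), (8, 28)]
Compute completion times and tardiness:
  Job 1: p=2, d=7, C=2, tardiness=max(0,2-7)=0
  Job 2: p=10, d=9, C=12, tardiness=max(0,12-9)=3
  Job 3: p=10, d=16, C=22, tardiness=max(0,22-16)=6
  Job 4: p=6, d=20, C=28, tardiness=max(0,28-20)=8
  Job 5: p=8, d=21, C=36, tardiness=max(0,36-21)=15
  Job 6: p=8, d=28, C=44, tardiness=max(0,44-28)=16
Total tardiness = 48

48


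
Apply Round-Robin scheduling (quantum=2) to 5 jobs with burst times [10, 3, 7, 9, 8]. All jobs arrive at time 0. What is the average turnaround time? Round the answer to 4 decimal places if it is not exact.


Time quantum = 2
Execution trace:
  J1 runs 2 units, time = 2
  J2 runs 2 units, time = 4
  J3 runs 2 units, time = 6
  J4 runs 2 units, time = 8
  J5 runs 2 units, time = 10
  J1 runs 2 units, time = 12
  J2 runs 1 units, time = 13
  J3 runs 2 units, time = 15
  J4 runs 2 units, time = 17
  J5 runs 2 units, time = 19
  J1 runs 2 units, time = 21
  J3 runs 2 units, time = 23
  J4 runs 2 units, time = 25
  J5 runs 2 units, time = 27
  J1 runs 2 units, time = 29
  J3 runs 1 units, time = 30
  J4 runs 2 units, time = 32
  J5 runs 2 units, time = 34
  J1 runs 2 units, time = 36
  J4 runs 1 units, time = 37
Finish times: [36, 13, 30, 37, 34]
Average turnaround = 150/5 = 30.0

30.0


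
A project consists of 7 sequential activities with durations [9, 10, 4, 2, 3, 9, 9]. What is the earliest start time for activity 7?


Activity 7 starts after activities 1 through 6 complete.
Predecessor durations: [9, 10, 4, 2, 3, 9]
ES = 9 + 10 + 4 + 2 + 3 + 9 = 37

37


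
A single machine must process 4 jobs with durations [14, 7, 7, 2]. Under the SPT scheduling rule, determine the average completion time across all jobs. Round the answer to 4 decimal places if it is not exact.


Sort jobs by processing time (SPT order): [2, 7, 7, 14]
Compute completion times sequentially:
  Job 1: processing = 2, completes at 2
  Job 2: processing = 7, completes at 9
  Job 3: processing = 7, completes at 16
  Job 4: processing = 14, completes at 30
Sum of completion times = 57
Average completion time = 57/4 = 14.25

14.25


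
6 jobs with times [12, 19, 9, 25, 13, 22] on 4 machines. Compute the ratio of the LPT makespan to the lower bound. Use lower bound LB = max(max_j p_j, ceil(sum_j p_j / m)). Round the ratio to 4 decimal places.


LPT order: [25, 22, 19, 13, 12, 9]
Machine loads after assignment: [25, 22, 28, 25]
LPT makespan = 28
Lower bound = max(max_job, ceil(total/4)) = max(25, 25) = 25
Ratio = 28 / 25 = 1.12

1.12


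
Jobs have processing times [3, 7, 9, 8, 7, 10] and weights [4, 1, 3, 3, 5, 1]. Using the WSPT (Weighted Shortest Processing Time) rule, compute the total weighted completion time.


Compute p/w ratios and sort ascending (WSPT): [(3, 4), (7, 5), (8, 3), (9, 3), (7, 1), (10, 1)]
Compute weighted completion times:
  Job (p=3,w=4): C=3, w*C=4*3=12
  Job (p=7,w=5): C=10, w*C=5*10=50
  Job (p=8,w=3): C=18, w*C=3*18=54
  Job (p=9,w=3): C=27, w*C=3*27=81
  Job (p=7,w=1): C=34, w*C=1*34=34
  Job (p=10,w=1): C=44, w*C=1*44=44
Total weighted completion time = 275

275


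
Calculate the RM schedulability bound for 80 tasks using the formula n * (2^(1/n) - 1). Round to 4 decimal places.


Compute 2^(1/80) = 1.0087019838
Subtract 1: 1.0087019838 - 1 = 0.0087019838
Multiply by n: 80 * 0.0087019838 = 0.6961587040
Round to 4 dp: 0.6962

0.6962


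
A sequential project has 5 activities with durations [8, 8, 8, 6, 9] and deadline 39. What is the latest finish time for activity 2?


LF(activity 2) = deadline - sum of successor durations
Successors: activities 3 through 5 with durations [8, 6, 9]
Sum of successor durations = 23
LF = 39 - 23 = 16

16


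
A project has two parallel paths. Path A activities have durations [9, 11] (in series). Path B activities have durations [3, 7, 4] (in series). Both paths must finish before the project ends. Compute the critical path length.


Path A total = 9 + 11 = 20
Path B total = 3 + 7 + 4 = 14
Critical path = longest path = max(20, 14) = 20

20


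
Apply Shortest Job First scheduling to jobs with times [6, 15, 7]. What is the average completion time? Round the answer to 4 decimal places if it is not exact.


SJF order (ascending): [6, 7, 15]
Completion times:
  Job 1: burst=6, C=6
  Job 2: burst=7, C=13
  Job 3: burst=15, C=28
Average completion = 47/3 = 15.6667

15.6667


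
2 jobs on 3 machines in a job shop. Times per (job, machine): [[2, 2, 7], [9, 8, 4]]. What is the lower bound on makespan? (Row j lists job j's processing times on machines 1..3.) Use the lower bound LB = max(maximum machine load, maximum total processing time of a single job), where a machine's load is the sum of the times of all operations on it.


Machine loads:
  Machine 1: 2 + 9 = 11
  Machine 2: 2 + 8 = 10
  Machine 3: 7 + 4 = 11
Max machine load = 11
Job totals:
  Job 1: 11
  Job 2: 21
Max job total = 21
Lower bound = max(11, 21) = 21

21


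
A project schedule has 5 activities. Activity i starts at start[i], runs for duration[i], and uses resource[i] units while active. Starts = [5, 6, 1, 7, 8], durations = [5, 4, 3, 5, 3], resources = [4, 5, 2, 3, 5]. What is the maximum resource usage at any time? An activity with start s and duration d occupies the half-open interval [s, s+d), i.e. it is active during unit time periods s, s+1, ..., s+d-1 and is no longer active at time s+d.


Each activity i is active on [start_i, start_i + duration_i).
Compute total resource usage per time slot:
  t=0: active resources = [], total = 0
  t=1: active resources = [2], total = 2
  t=2: active resources = [2], total = 2
  t=3: active resources = [2], total = 2
  t=4: active resources = [], total = 0
  t=5: active resources = [4], total = 4
  t=6: active resources = [4, 5], total = 9
  t=7: active resources = [4, 5, 3], total = 12
  t=8: active resources = [4, 5, 3, 5], total = 17
  t=9: active resources = [4, 5, 3, 5], total = 17
  t=10: active resources = [3, 5], total = 8
  t=11: active resources = [3], total = 3
Peak resource demand = 17

17


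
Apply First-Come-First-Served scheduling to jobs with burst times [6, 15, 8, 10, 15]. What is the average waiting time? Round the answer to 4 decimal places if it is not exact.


FCFS order (as given): [6, 15, 8, 10, 15]
Waiting times:
  Job 1: wait = 0
  Job 2: wait = 6
  Job 3: wait = 21
  Job 4: wait = 29
  Job 5: wait = 39
Sum of waiting times = 95
Average waiting time = 95/5 = 19.0

19.0


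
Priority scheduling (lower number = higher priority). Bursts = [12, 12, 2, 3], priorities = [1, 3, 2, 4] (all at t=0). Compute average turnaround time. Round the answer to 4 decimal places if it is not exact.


Sort by priority (ascending = highest first):
Order: [(1, 12), (2, 2), (3, 12), (4, 3)]
Completion times:
  Priority 1, burst=12, C=12
  Priority 2, burst=2, C=14
  Priority 3, burst=12, C=26
  Priority 4, burst=3, C=29
Average turnaround = 81/4 = 20.25

20.25


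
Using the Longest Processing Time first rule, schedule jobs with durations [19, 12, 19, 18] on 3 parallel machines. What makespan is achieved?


Sort jobs in decreasing order (LPT): [19, 19, 18, 12]
Assign each job to the least loaded machine:
  Machine 1: jobs [19], load = 19
  Machine 2: jobs [19], load = 19
  Machine 3: jobs [18, 12], load = 30
Makespan = max load = 30

30


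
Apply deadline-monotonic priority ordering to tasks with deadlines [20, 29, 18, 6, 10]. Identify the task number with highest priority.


Sort tasks by relative deadline (ascending):
  Task 4: deadline = 6
  Task 5: deadline = 10
  Task 3: deadline = 18
  Task 1: deadline = 20
  Task 2: deadline = 29
Priority order (highest first): [4, 5, 3, 1, 2]
Highest priority task = 4

4


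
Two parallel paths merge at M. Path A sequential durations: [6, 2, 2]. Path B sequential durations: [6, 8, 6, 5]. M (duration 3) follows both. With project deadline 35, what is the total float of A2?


Forward pass: ES(A2) = sum of predecessors on chain A = 6
EF = ES + duration = 6 + 2 = 8
Backward pass: LF(M) = deadline = 35; LS(M) = 35 - 3 = 32
LF(A2) = LS(M) - sum(successors on chain A) = 32 - 2 = 30
LS = LF - duration = 30 - 2 = 28
Total float = LS - ES = 28 - 6 = 22

22


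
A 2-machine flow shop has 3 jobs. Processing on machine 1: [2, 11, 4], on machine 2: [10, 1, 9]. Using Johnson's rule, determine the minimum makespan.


Apply Johnson's rule:
  Group 1 (a <= b): [(1, 2, 10), (3, 4, 9)]
  Group 2 (a > b): [(2, 11, 1)]
Optimal job order: [1, 3, 2]
Schedule:
  Job 1: M1 done at 2, M2 done at 12
  Job 3: M1 done at 6, M2 done at 21
  Job 2: M1 done at 17, M2 done at 22
Makespan = 22

22


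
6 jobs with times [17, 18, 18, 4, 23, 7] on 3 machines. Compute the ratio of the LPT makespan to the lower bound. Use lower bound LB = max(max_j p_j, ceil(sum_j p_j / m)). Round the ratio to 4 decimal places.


LPT order: [23, 18, 18, 17, 7, 4]
Machine loads after assignment: [27, 35, 25]
LPT makespan = 35
Lower bound = max(max_job, ceil(total/3)) = max(23, 29) = 29
Ratio = 35 / 29 = 1.2069

1.2069


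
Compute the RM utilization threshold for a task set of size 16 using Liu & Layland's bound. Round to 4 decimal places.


Compute 2^(1/16) = 1.0442737824
Subtract 1: 1.0442737824 - 1 = 0.0442737824
Multiply by n: 16 * 0.0442737824 = 0.7083805184
Round to 4 dp: 0.7084

0.7084


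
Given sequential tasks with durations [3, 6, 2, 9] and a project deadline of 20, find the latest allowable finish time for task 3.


LF(activity 3) = deadline - sum of successor durations
Successors: activities 4 through 4 with durations [9]
Sum of successor durations = 9
LF = 20 - 9 = 11

11


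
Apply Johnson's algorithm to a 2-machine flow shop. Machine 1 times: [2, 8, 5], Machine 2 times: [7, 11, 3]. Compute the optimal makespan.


Apply Johnson's rule:
  Group 1 (a <= b): [(1, 2, 7), (2, 8, 11)]
  Group 2 (a > b): [(3, 5, 3)]
Optimal job order: [1, 2, 3]
Schedule:
  Job 1: M1 done at 2, M2 done at 9
  Job 2: M1 done at 10, M2 done at 21
  Job 3: M1 done at 15, M2 done at 24
Makespan = 24

24


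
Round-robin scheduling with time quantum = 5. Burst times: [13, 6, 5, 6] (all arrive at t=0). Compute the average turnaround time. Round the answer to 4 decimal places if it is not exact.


Time quantum = 5
Execution trace:
  J1 runs 5 units, time = 5
  J2 runs 5 units, time = 10
  J3 runs 5 units, time = 15
  J4 runs 5 units, time = 20
  J1 runs 5 units, time = 25
  J2 runs 1 units, time = 26
  J4 runs 1 units, time = 27
  J1 runs 3 units, time = 30
Finish times: [30, 26, 15, 27]
Average turnaround = 98/4 = 24.5

24.5


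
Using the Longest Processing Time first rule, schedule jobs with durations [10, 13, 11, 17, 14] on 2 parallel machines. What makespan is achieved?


Sort jobs in decreasing order (LPT): [17, 14, 13, 11, 10]
Assign each job to the least loaded machine:
  Machine 1: jobs [17, 11], load = 28
  Machine 2: jobs [14, 13, 10], load = 37
Makespan = max load = 37

37


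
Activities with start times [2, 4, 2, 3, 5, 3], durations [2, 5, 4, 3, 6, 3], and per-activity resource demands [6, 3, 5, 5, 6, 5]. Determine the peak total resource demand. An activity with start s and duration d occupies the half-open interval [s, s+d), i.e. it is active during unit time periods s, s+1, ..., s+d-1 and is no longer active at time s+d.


Each activity i is active on [start_i, start_i + duration_i).
Compute total resource usage per time slot:
  t=0: active resources = [], total = 0
  t=1: active resources = [], total = 0
  t=2: active resources = [6, 5], total = 11
  t=3: active resources = [6, 5, 5, 5], total = 21
  t=4: active resources = [3, 5, 5, 5], total = 18
  t=5: active resources = [3, 5, 5, 6, 5], total = 24
  t=6: active resources = [3, 6], total = 9
  t=7: active resources = [3, 6], total = 9
  t=8: active resources = [3, 6], total = 9
  t=9: active resources = [6], total = 6
  t=10: active resources = [6], total = 6
Peak resource demand = 24

24


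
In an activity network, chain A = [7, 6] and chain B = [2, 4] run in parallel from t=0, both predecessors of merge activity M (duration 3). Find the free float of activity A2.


ES(A2) = sum of predecessors on chain A = 7
EF(A2) = ES + duration = 7 + 6 = 13
Successor of A2 is M. ES(M) = max(sum(A), sum(B)) = max(13, 6) = 13
Free float = ES(successor) - EF(current) = 13 - 13 = 0

0


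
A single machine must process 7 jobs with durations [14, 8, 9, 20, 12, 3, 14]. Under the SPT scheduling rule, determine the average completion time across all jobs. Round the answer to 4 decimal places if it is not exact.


Sort jobs by processing time (SPT order): [3, 8, 9, 12, 14, 14, 20]
Compute completion times sequentially:
  Job 1: processing = 3, completes at 3
  Job 2: processing = 8, completes at 11
  Job 3: processing = 9, completes at 20
  Job 4: processing = 12, completes at 32
  Job 5: processing = 14, completes at 46
  Job 6: processing = 14, completes at 60
  Job 7: processing = 20, completes at 80
Sum of completion times = 252
Average completion time = 252/7 = 36.0

36.0


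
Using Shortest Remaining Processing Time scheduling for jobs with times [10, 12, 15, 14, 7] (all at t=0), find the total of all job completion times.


Since all jobs arrive at t=0, SRPT equals SPT ordering.
SPT order: [7, 10, 12, 14, 15]
Completion times:
  Job 1: p=7, C=7
  Job 2: p=10, C=17
  Job 3: p=12, C=29
  Job 4: p=14, C=43
  Job 5: p=15, C=58
Total completion time = 7 + 17 + 29 + 43 + 58 = 154

154


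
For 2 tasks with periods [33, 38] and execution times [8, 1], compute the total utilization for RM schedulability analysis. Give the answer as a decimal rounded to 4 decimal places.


Compute individual utilizations (exact fractions):
  Task 1: C/T = 8/33 (approx. 0.2424)
  Task 2: C/T = 1/38 (approx. 0.0263)
Total utilization U = 8/33 + 1/38 = 337/1254
Rounded to 4 decimal places: U = 0.2687
RM (Liu & Layland) bound for 2 tasks = 0.828427; compare with U = 337/1254 (approx. 0.268740)
U <= bound, so schedulable by RM sufficient condition.

0.2687


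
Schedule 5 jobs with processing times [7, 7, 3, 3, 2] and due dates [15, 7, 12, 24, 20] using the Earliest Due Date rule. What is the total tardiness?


Sort by due date (EDD order): [(7, 7), (3, 12), (7, 15), (2, 20), (3, 24)]
Compute completion times and tardiness:
  Job 1: p=7, d=7, C=7, tardiness=max(0,7-7)=0
  Job 2: p=3, d=12, C=10, tardiness=max(0,10-12)=0
  Job 3: p=7, d=15, C=17, tardiness=max(0,17-15)=2
  Job 4: p=2, d=20, C=19, tardiness=max(0,19-20)=0
  Job 5: p=3, d=24, C=22, tardiness=max(0,22-24)=0
Total tardiness = 2

2


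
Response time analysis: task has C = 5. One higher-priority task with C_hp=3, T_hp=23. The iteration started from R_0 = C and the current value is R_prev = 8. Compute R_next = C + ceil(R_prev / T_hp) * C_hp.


R_next = C + ceil(R_prev / T_hp) * C_hp
ceil(8 / 23) = ceil(0.3478) = 1
Interference = 1 * 3 = 3
R_next = 5 + 3 = 8
R_next = R_prev, so the iteration has converged (response time = 8).

8


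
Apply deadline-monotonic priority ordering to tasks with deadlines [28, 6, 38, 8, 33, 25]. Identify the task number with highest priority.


Sort tasks by relative deadline (ascending):
  Task 2: deadline = 6
  Task 4: deadline = 8
  Task 6: deadline = 25
  Task 1: deadline = 28
  Task 5: deadline = 33
  Task 3: deadline = 38
Priority order (highest first): [2, 4, 6, 1, 5, 3]
Highest priority task = 2

2


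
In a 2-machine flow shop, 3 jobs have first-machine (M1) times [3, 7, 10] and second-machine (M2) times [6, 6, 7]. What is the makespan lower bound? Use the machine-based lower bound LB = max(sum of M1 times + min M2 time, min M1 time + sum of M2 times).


LB1 = sum(M1 times) + min(M2 times) = 20 + 6 = 26
LB2 = min(M1 times) + sum(M2 times) = 3 + 19 = 22
Lower bound = max(LB1, LB2) = max(26, 22) = 26

26


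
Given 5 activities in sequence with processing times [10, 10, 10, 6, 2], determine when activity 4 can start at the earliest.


Activity 4 starts after activities 1 through 3 complete.
Predecessor durations: [10, 10, 10]
ES = 10 + 10 + 10 = 30

30


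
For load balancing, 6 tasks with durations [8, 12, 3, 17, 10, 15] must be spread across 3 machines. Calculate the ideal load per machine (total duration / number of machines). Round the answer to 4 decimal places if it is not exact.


Total processing time = 8 + 12 + 3 + 17 + 10 + 15 = 65
Number of machines = 3
Ideal balanced load = 65 / 3 = 21.6667

21.6667


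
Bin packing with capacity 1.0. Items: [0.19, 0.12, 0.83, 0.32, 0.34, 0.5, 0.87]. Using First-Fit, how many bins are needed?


Place items sequentially using First-Fit:
  Item 0.19 -> new Bin 1
  Item 0.12 -> Bin 1 (now 0.31)
  Item 0.83 -> new Bin 2
  Item 0.32 -> Bin 1 (now 0.63)
  Item 0.34 -> Bin 1 (now 0.97)
  Item 0.5 -> new Bin 3
  Item 0.87 -> new Bin 4
Total bins used = 4

4


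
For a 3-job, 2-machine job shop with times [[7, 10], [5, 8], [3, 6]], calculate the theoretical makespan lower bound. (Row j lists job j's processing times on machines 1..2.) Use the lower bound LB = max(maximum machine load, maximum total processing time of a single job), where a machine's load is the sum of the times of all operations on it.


Machine loads:
  Machine 1: 7 + 5 + 3 = 15
  Machine 2: 10 + 8 + 6 = 24
Max machine load = 24
Job totals:
  Job 1: 17
  Job 2: 13
  Job 3: 9
Max job total = 17
Lower bound = max(24, 17) = 24

24


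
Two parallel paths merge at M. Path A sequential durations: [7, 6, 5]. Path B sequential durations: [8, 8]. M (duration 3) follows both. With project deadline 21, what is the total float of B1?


Forward pass: ES(B1) = sum of predecessors on chain B = 0
EF = ES + duration = 0 + 8 = 8
Backward pass: LF(M) = deadline = 21; LS(M) = 21 - 3 = 18
LF(B1) = LS(M) - sum(successors on chain B) = 18 - 8 = 10
LS = LF - duration = 10 - 8 = 2
Total float = LS - ES = 2 - 0 = 2

2


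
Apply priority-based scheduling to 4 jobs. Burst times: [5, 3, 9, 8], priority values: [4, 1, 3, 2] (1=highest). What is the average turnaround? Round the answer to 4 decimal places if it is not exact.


Sort by priority (ascending = highest first):
Order: [(1, 3), (2, 8), (3, 9), (4, 5)]
Completion times:
  Priority 1, burst=3, C=3
  Priority 2, burst=8, C=11
  Priority 3, burst=9, C=20
  Priority 4, burst=5, C=25
Average turnaround = 59/4 = 14.75

14.75


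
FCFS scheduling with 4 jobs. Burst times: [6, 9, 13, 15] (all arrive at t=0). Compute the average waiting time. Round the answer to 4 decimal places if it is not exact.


FCFS order (as given): [6, 9, 13, 15]
Waiting times:
  Job 1: wait = 0
  Job 2: wait = 6
  Job 3: wait = 15
  Job 4: wait = 28
Sum of waiting times = 49
Average waiting time = 49/4 = 12.25

12.25
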